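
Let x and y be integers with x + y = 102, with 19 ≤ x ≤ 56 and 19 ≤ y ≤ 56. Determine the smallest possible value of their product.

Since x + y is fixed, pushing one of them to its bound minimizes the product.
The extreme feasible split is x = 46, y = 56, giving xy = 2576.

2576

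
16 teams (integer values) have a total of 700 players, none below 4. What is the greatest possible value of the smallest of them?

The 16 values sum to 700, so their minimum is at most ⌊700/16⌋ = 43.
Equality holds with 4 values of 43 and 12 values of 44.

43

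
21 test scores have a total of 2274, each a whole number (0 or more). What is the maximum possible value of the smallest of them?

If every one of the 21 were at least 109, the total would be at least 21 × 109 = 2289 > 2274.
Equality holds with 15 values of 108 and 6 values of 109.

108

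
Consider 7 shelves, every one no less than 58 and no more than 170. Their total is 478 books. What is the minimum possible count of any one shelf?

58

Minimizing one value means maximizing the remaining 6.
The other 6 can take up 6 × 170 = 1020 ≥ 478 − 58, so one shelf can sit at its floor of 58.
Achievable: one at 58 and the other 6 totalling 420, which fits since 6 × 58 ≤ 420 ≤ 6 × 170.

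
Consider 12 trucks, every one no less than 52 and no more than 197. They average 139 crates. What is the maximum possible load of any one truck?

197

Maximizing one value means minimizing the remaining 11.
The total is 12 × 139 = 1668.
The other 11 contribute at least 11 × 52 = 572, leaving at most 1668 − 572 = 1096.
But each truck is capped at 197, so the maximum is 197.
Achievable: one at 197 and the other 11 totalling 1471, which fits since 11 × 52 ≤ 1471 ≤ 11 × 197.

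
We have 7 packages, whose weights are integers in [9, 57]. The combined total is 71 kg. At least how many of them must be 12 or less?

Let j be the number exceeding 12. Then the total is ≥ 13·j + 9·(7 − j) = 63 + 4j.
So 4j ≤ 8 and j ≤ 2; hence at least 7 − 2 = 5 are ≤ 12.
Exactly 5 works: 5 values at 9 and 2 at 13 total 71.

5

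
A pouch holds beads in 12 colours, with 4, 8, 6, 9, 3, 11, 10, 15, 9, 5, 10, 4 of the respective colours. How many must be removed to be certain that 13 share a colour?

In the worst case you take as many as possible of each colour without reaching 13: 4 + 8 + 6 + 9 + 3 + 11 + 10 + 12 + 9 + 5 + 10 + 4 = 91.
The next one must give 13 of some colour, so 91 + 1 = 92.

92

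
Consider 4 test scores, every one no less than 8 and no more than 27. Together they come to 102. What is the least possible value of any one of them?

21

Minimizing one value means maximizing the remaining 3.
The other 3 contribute at most 3 × 27 = 81, leaving at least 102 − 81 = 21.
Since 21 ≥ 8, this is achievable: one at 21 and 3 at 27.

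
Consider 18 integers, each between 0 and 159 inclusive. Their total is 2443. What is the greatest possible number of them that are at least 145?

If k of the values are ≥ 145, the total is ≥ 145k + 0(18 − k).
Setting 145k + 0(18 − k) ≤ 2443 gives 145k ≤ 2443, so k ≤ 16.
k = 16 is achieved by 16 values at 145 and 2 at 0, total 2320; add 123 to one value (staying below 145) to reach 2443.

16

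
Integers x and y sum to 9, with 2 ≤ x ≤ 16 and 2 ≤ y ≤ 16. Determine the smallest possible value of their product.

14

For a fixed sum, xy is smallest when x and y are as far apart as possible.
At the endpoint x = 2, y = 9 − 2 = 7, so xy = 2 × 7 = 14.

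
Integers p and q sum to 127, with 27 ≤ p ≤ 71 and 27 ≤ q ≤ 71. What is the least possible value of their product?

3976

For a fixed sum, pq is smallest when p and q are as far apart as possible.
At the endpoint p = 56, q = 127 − 56 = 71, so pq = 56 × 71 = 3976.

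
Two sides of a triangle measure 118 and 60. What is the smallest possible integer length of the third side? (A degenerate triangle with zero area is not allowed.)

59

The third side must exceed |118 − 60| = 58.
The smallest integer above 58 is 59.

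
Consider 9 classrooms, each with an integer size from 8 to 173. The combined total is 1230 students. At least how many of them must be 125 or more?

3

Each value short of 125 is at most 124, costing at least 173 − 124 = 49 against the maximum total of 1557.
We can afford to lose at most 1557 − 1230 = 327, so at most ⌊327/49⌋ = 6 fall short, and at least 3 are ≥ 125.
Exactly 3 works: 3 values at 173 and 6 at 124 total 1263; lower one of the high values by 33 (still ≥ 125) to hit 1230.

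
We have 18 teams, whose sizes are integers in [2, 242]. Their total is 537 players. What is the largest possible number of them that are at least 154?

Suppose k of them are at least 154. Those contribute at least 154 each and the other 18 − k at least 2 each.
So the total is at least 154k + 2(18 − k) = 36 + 152k. This must be ≤ 537, giving k ≤ 3.
k = 3 is achieved by 3 values at 154 and 15 at 2, total 492; add 45 to one value (staying below 154) to reach 537.

3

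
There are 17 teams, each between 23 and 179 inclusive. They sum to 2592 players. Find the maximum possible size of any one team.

To make one team as large as possible, make the other 16 as small as possible.
The other 16 contribute at least 16 × 23 = 368, leaving at most 2592 − 368 = 2224.
But each team is capped at 179, so the maximum is 179.
Achievable: one at 179 and the other 16 totalling 2413, which fits since 16 × 23 ≤ 2413 ≤ 16 × 179.

179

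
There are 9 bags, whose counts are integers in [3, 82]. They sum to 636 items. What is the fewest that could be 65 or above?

If only k of them are at least 65, the other 9 − k are at most 64, so the total is at most k·82 + (9 − k)·64.
This must reach 636, so k·82 + (9 − k)·64 ≥ 636, giving k ≥ 4.
Exactly 4 works: 4 values at 82 and 5 at 64 total 648; lower one of the high values by 12 (still ≥ 65) to hit 636.

4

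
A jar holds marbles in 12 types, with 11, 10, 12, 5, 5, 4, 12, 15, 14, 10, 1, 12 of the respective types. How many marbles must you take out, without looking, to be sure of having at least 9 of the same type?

In the worst case you take as many as possible of each type without reaching 9: 8 + 8 + 8 + 5 + 5 + 4 + 8 + 8 + 8 + 8 + 1 + 8 = 79.
The next one must give 9 of some type, so 79 + 1 = 80.

80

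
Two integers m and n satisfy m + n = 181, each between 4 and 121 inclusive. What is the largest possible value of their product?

mn = m(181 − m) is maximized when m is as near 181/2 as the bounds allow.
Taking m = 90 and n = 91 (both in [4, 121]) gives mn = 8190.

8190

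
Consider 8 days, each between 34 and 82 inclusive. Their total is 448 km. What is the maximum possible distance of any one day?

82

To make one day as large as possible, make the other 7 as small as possible.
The other 7 contribute at least 7 × 34 = 238, leaving at most 448 − 238 = 210.
But each day is capped at 82, so the maximum is 82.
Achievable: one at 82 and the other 7 totalling 366, which fits since 7 × 34 ≤ 366 ≤ 7 × 82.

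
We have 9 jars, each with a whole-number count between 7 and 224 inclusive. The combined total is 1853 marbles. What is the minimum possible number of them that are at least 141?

8

Suppose at most 9 − j of them reach 141; then j values are ≤ 140 and the rest ≤ 224.
The total is then ≤ 140·j + 224·(9 − j) = 2016 − 84j. For this to be ≥ 1853 we need j ≤ 1, so at least 9 − 1 = 8 must reach 141.
Exactly 8 works: 8 values at 224 and 1 at 140 total 1932; lower one of the high values by 79 (still ≥ 141) to hit 1853.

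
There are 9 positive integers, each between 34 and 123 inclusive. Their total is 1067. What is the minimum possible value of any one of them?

83

To make one integer as small as possible, make the other 8 as large as possible.
The other 8 contribute at most 8 × 123 = 984, leaving at least 1067 − 984 = 83.
Since 83 ≥ 34, this is achievable: one at 83 and 8 at 123.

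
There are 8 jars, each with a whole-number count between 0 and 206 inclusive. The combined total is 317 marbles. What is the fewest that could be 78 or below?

Each value above 78 is at least 79, contributing at least 79 − 0 = 79 above the floor 0.
The sum exceeds the floor total 0 by 317, so at most ⌊317/79⌋ = 4 exceed 78, and at least 4 are ≤ 78.
Exactly 4 works: 4 values at 0 and 4 at 79 total 316; raise one of the low values by 1 (still ≤ 78) to hit 317.

4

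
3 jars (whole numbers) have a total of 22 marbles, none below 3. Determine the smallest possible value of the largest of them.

The average is 22/3 > 7, so not all 3 can be 7 or less; the largest is ≥ 8.
Achievable: 1 of them at 8 and 2 at 7 total 22.

8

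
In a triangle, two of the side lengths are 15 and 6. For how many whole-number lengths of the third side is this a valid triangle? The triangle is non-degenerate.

The triangle inequality gives |15 − 6| < c < 15 + 6, i.e. 9 < c < 21.
So c can be any integer from 10 to 20: 11 values.

11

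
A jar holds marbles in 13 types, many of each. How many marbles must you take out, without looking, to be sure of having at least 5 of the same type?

53

In the worst case you draw 4 of each of the 13 types: 13 × 4 = 52.
One more forces 5 of some type, so 52 + 1 = 53.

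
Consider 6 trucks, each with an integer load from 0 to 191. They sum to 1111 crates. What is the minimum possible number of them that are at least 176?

4

Each value short of 176 is at most 175, costing at least 191 − 175 = 16 against the maximum total of 1146.
We can afford to lose at most 1146 − 1111 = 35, so at most ⌊35/16⌋ = 2 fall short, and at least 4 are ≥ 176.
Exactly 4 works: 4 values at 191 and 2 at 175 total 1114; lower one of the high values by 3 (still ≥ 176) to hit 1111.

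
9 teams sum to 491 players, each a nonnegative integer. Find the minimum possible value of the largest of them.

The 9 values sum to 491, so their maximum is at least ⌈491/9⌉ = 55.
Taking 4 copies of 54 and 5 copies of 55 gives exactly 491, so 55 is attained.

55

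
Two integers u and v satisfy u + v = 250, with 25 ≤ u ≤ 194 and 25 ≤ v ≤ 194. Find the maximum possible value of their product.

uv = u(250 − u) is maximized when u is as near 250/2 as the bounds allow.
Taking u = 125 and v = 125 (both in [25, 194]) gives uv = 15625.

15625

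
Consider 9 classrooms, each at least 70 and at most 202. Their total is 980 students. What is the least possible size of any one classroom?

To make one classroom as small as possible, make the other 8 as large as possible.
The other 8 can take up 8 × 202 = 1616 ≥ 980 − 70, so one classroom can sit at its floor of 70.
Achievable: one at 70 and the other 8 totalling 910, which fits since 8 × 70 ≤ 910 ≤ 8 × 202.

70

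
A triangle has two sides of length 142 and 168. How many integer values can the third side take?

The triangle inequality gives |142 − 168| < c < 142 + 168, i.e. 26 < c < 310.
So c can be any integer from 27 to 309: 283 values.

283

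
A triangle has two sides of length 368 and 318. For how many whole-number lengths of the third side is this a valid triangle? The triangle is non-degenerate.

635

The triangle inequality gives |368 − 318| < c < 368 + 318, i.e. 50 < c < 686.
So c can be any integer from 51 to 685: 635 values.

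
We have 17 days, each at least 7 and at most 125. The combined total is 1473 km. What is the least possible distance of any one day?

Minimizing one value means maximizing the remaining 16.
The other 16 can take up 16 × 125 = 2000 ≥ 1473 − 7, so one day can sit at its floor of 7.
Achievable: one at 7 and the other 16 totalling 1466, which fits since 16 × 7 ≤ 1466 ≤ 16 × 125.

7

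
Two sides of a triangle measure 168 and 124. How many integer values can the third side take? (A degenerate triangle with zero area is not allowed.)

247

The triangle inequality gives |168 − 124| < c < 168 + 124, i.e. 44 < c < 292.
So c can be any integer from 45 to 291: 247 values.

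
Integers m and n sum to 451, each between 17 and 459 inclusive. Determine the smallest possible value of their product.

For a fixed sum, mn is smallest when m and n are as far apart as possible.
The extreme feasible split is m = 17, n = 434, giving mn = 7378.

7378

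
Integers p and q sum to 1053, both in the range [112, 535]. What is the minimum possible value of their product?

277130

For a fixed sum, pq is smallest when p and q are as far apart as possible.
The extreme feasible split is p = 518, q = 535, giving pq = 277130.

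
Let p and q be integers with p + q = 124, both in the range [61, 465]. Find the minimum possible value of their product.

pq = p(124 − p) is concave in p, so over [61, 63] it is minimized at an endpoint.
At the endpoint p = 61, q = 124 − 61 = 63, so pq = 61 × 63 = 3843.

3843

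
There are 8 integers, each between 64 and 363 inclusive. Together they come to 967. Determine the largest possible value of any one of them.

To make one integer as large as possible, make the other 7 as small as possible.
The other 7 contribute at least 7 × 64 = 448, leaving at most 967 − 448 = 519.
But each integer is capped at 363, so the maximum is 363.
Achievable: one at 363 and the other 7 totalling 604, which fits since 7 × 64 ≤ 604 ≤ 7 × 363.

363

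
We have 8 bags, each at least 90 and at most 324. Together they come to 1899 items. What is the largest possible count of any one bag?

324

Maximizing one value means minimizing the remaining 7.
The other 7 contribute at least 7 × 90 = 630, leaving at most 1899 − 630 = 1269.
But each bag is capped at 324, so the maximum is 324.
Achievable: one at 324 and the other 7 totalling 1575, which fits since 7 × 90 ≤ 1575 ≤ 7 × 324.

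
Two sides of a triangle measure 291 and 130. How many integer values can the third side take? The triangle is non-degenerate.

259

The triangle inequality gives |291 − 130| < c < 291 + 130, i.e. 161 < c < 421.
So c can be any integer from 162 to 420: 259 values.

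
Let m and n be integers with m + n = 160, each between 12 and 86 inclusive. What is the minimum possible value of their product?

6364

For a fixed sum, mn is smallest when m and n are as far apart as possible.
At the endpoint m = 74, n = 160 − 74 = 86, so mn = 74 × 86 = 6364.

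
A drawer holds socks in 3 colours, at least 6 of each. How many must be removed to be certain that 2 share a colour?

You could draw 1 of every colour without reaching 2 of any — 3 in all.
One more forces 2 of some colour, so 3 + 1 = 4.

4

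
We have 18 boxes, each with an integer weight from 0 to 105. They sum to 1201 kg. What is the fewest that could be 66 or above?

Suppose at most 18 − j of them reach 66; then j values are ≤ 65 and the rest ≤ 105.
The total is then ≤ 65·j + 105·(18 − j) = 1890 − 40j. For this to be ≥ 1201 we need j ≤ 17, so at least 18 − 17 = 1 must reach 66.
Exactly 1 works: 1 value at 105 and 17 at 65 total 1210; lower one of the high values by 9 (still ≥ 66) to hit 1201.

1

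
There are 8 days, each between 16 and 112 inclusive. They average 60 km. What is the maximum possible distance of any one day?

112

Maximizing one value means minimizing the remaining 7.
The total is 8 × 60 = 480.
The other 7 contribute at least 7 × 16 = 112, leaving at most 480 − 112 = 368.
But each day is capped at 112, so the maximum is 112.
Achievable: one at 112 and the other 7 totalling 368, which fits since 7 × 16 ≤ 368 ≤ 7 × 112.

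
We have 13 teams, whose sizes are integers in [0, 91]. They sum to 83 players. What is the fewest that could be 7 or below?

Each value above 7 is at least 8, contributing at least 8 − 0 = 8 above the floor 0.
The sum exceeds the floor total 0 by 83, so at most ⌊83/8⌋ = 10 exceed 7, and at least 3 are ≤ 7.
Exactly 3 works: 3 values at 0 and 10 at 8 total 80; raise one of the low values by 3 (still ≤ 7) to hit 83.

3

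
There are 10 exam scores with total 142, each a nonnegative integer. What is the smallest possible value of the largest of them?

If every one of the 10 were at most 14, the total would be at most 10 × 14 = 140 < 142.
Equality holds with 2 values of 15 and 8 values of 14.

15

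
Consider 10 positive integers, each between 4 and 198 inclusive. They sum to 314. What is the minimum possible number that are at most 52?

Let j be the number exceeding 52. Then the total is ≥ 53·j + 4·(10 − j) = 40 + 49j.
So 49j ≤ 274 and j ≤ 5; hence at least 10 − 5 = 5 are ≤ 52.
Exactly 5 works: 5 values at 4 and 5 at 53 total 285; raise one of the low values by 29 (still ≤ 52) to hit 314.

5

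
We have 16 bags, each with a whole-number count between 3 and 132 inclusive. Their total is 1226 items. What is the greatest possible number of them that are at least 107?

With k values at 107 or above and the rest at least 3, the sum is at least 48 + 104k.
Since the sum is 1226, we need 104k ≤ 1178, i.e. k ≤ 11.
k = 11 is achieved by 11 values at 107 and 5 at 3, total 1192; add 34 to one value (staying below 107) to reach 1226.

11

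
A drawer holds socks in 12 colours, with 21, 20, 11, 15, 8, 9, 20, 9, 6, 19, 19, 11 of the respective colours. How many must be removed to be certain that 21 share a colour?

In the worst case you take as many as possible of each colour without reaching 21: 20 + 20 + 11 + 15 + 8 + 9 + 20 + 9 + 6 + 19 + 19 + 11 = 167.
The next one must give 21 of some colour, so 167 + 1 = 168.

168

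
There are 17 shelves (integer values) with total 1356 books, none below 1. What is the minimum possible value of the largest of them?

If every one of the 17 were at most 79, the total would be at most 17 × 79 = 1343 < 1356.
Equality holds with 13 values of 80 and 4 values of 79.

80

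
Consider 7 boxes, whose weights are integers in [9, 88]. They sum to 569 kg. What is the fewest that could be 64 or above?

Each value short of 64 is at most 63, costing at least 88 − 63 = 25 against the maximum total of 616.
We can afford to lose at most 616 − 569 = 47, so at most ⌊47/25⌋ = 1 fall short, and at least 6 are ≥ 64.
Exactly 6 works: 6 values at 88 and 1 at 63 total 591; lower one of the high values by 22 (still ≥ 64) to hit 569.

6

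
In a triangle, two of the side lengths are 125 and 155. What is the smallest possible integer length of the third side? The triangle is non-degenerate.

31

The third side must exceed |125 − 155| = 30.
The smallest integer above 30 is 31.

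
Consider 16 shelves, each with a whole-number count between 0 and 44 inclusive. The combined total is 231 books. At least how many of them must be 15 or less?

2

If only k of them are at most 15, the other 16 − k are at least 16, so the total is at least (16 − k)·16 + k·0.
This is ≤ 231, so (16 − k)·16 + 0k ≤ 231, which gives k ≥ 2.
Exactly 2 works: 2 values at 0 and 14 at 16 total 224; raise one of the low values by 7 (still ≤ 15) to hit 231.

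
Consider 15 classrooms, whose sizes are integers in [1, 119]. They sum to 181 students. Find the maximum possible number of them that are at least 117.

Suppose k of them are at least 117. Those contribute at least 117 each and the other 15 − k at least 1 each.
So the total is at least 117k + 1(15 − k) = 15 + 116k. This must be ≤ 181, giving k ≤ 1.
k = 1 is achieved by 1 value at 117 and 14 at 1, total 131; add 50 to one value (staying below 117) to reach 181.

1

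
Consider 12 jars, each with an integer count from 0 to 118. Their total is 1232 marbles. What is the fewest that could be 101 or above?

2

Suppose at most 12 − j of them reach 101; then j values are ≤ 100 and the rest ≤ 118.
The total is then ≤ 100·j + 118·(12 − j) = 1416 − 18j. For this to be ≥ 1232 we need j ≤ 10, so at least 12 − 10 = 2 must reach 101.
Exactly 2 works: 2 values at 118 and 10 at 100 total 1236; lower one of the high values by 4 (still ≥ 101) to hit 1232.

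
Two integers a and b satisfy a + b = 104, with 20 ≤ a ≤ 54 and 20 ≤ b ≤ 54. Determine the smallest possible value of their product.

2700

For a fixed sum, ab is smallest when a and b are as far apart as possible.
The extreme feasible split is a = 50, b = 54, giving ab = 2700.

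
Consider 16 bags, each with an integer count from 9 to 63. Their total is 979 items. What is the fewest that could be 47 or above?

15

Suppose at most 16 − j of them reach 47; then j values are ≤ 46 and the rest ≤ 63.
The total is then ≤ 46·j + 63·(16 − j) = 1008 − 17j. For this to be ≥ 979 we need j ≤ 1, so at least 16 − 1 = 15 must reach 47.
Exactly 15 works: 15 values at 63 and 1 at 46 total 991; lower one of the high values by 12 (still ≥ 47) to hit 979.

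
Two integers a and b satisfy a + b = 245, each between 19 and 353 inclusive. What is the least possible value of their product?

ab = a(245 − a) is concave in a, so over [19, 226] it is minimized at an endpoint.
At the endpoint a = 19, b = 245 − 19 = 226, so ab = 19 × 226 = 4294.

4294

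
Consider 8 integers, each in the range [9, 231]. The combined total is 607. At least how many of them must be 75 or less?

Let j be the number exceeding 75. Then the total is ≥ 76·j + 9·(8 − j) = 72 + 67j.
So 67j ≤ 535 and j ≤ 7; hence at least 8 − 7 = 1 are ≤ 75.
Exactly 1 works: 1 value at 9 and 7 at 76 total 541; raise one of the low values by 66 (still ≤ 75) to hit 607.

1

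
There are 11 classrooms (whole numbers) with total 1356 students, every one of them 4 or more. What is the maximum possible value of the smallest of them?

123

The 11 values sum to 1356, so their minimum is at most ⌊1356/11⌋ = 123.
Equality holds with 8 values of 123 and 3 values of 124.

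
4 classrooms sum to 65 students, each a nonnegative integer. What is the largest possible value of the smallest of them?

If every one of the 4 were at least 17, the total would be at least 4 × 17 = 68 > 65.
Achievable: 3 of them at 16 and 1 at 17 total 65.

16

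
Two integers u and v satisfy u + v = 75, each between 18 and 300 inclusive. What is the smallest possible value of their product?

Since u + v is fixed, pushing one of them to its bound minimizes the product.
At the endpoint u = 18, v = 75 − 18 = 57, so uv = 18 × 57 = 1026.

1026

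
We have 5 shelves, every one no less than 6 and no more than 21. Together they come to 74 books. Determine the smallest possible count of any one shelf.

6

Minimizing one value means maximizing the remaining 4.
The other 4 can take up 4 × 21 = 84 ≥ 74 − 6, so one shelf can sit at its floor of 6.
Achievable: one at 6 and the other 4 totalling 68, which fits since 4 × 6 ≤ 68 ≤ 4 × 21.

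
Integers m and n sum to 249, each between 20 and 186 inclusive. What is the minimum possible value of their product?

11718

For a fixed sum, mn is smallest when m and n are as far apart as possible.
The extreme feasible split is m = 63, n = 186, giving mn = 11718.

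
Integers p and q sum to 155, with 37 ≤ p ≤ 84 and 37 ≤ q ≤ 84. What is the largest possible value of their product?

6006

pq = p(155 − p) is maximized when p is as near 155/2 as the bounds allow.
Taking p = 77 and q = 78 (both in [37, 84]) gives pq = 6006.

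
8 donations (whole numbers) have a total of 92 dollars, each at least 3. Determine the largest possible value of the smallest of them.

11

The 8 values sum to 92, so their minimum is at most ⌊92/8⌋ = 11.
Taking 4 copies of 11 and 4 copies of 12 gives exactly 92, so 11 is attained.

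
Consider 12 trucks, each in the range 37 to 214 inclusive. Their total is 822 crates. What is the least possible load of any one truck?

37

To make one truck as small as possible, make the other 11 as large as possible.
The other 11 can take up 11 × 214 = 2354 ≥ 822 − 37, so one truck can sit at its floor of 37.
Achievable: one at 37 and the other 11 totalling 785, which fits since 11 × 37 ≤ 785 ≤ 11 × 214.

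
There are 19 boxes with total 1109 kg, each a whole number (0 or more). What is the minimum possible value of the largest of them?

Some value must be at least ⌈1109/19⌉ = 59, since 19 × 58 = 1102 < 1109.
Achievable: 7 of them at 59 and 12 at 58 total 1109.

59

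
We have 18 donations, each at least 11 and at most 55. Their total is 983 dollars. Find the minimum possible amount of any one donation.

To make one donation as small as possible, make the other 17 as large as possible.
The other 17 contribute at most 17 × 55 = 935, leaving at least 983 − 935 = 48.
Since 48 ≥ 11, this is achievable: one at 48 and 17 at 55.

48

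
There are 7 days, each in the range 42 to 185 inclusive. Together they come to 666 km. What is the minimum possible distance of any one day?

42

Minimizing one value means maximizing the remaining 6.
The other 6 can take up 6 × 185 = 1110 ≥ 666 − 42, so one day can sit at its floor of 42.
Achievable: one at 42 and the other 6 totalling 624, which fits since 6 × 42 ≤ 624 ≤ 6 × 185.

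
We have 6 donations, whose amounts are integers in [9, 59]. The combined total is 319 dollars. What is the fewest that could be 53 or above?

1

Each value short of 53 is at most 52, costing at least 59 − 52 = 7 against the maximum total of 354.
We can afford to lose at most 354 − 319 = 35, so at most ⌊35/7⌋ = 5 fall short, and at least 1 are ≥ 53.
Exactly 1 works: 1 value at 59 and 5 at 52 total 319.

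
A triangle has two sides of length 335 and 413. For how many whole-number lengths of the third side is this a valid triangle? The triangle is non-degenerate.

The triangle inequality gives |335 − 413| < c < 335 + 413, i.e. 78 < c < 748.
So c can be any integer from 79 to 747: 669 values.

669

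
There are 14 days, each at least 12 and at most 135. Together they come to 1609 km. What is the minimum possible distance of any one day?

Minimizing one value means maximizing the remaining 13.
The other 13 can take up 13 × 135 = 1755 ≥ 1609 − 12, so one day can sit at its floor of 12.
Achievable: one at 12 and the other 13 totalling 1597, which fits since 13 × 12 ≤ 1597 ≤ 13 × 135.

12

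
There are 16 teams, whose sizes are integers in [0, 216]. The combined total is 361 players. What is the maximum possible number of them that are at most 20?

15

Each value at 20 or below falls at least 216 − 20 = 196 short of the ceiling 216.
The ceiling total is 16 × 216 = 3456, and we need 361, so at most ⌊(3456 − 361)/196⌋ = 15 can be that low.
k = 15 is achieved by 15 values at 20 and 1 at 216, total 516; lower one of the 216's by 155 (still > 20) to reach 361.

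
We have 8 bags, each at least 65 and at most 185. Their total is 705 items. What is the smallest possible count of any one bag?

To make one bag as small as possible, make the other 7 as large as possible.
The other 7 can take up 7 × 185 = 1295 ≥ 705 − 65, so one bag can sit at its floor of 65.
Achievable: one at 65 and the other 7 totalling 640, which fits since 7 × 65 ≤ 640 ≤ 7 × 185.

65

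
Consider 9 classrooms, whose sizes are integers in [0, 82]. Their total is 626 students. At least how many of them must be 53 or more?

6

Suppose at most 9 − j of them reach 53; then j values are ≤ 52 and the rest ≤ 82.
The total is then ≤ 52·j + 82·(9 − j) = 738 − 30j. For this to be ≥ 626 we need j ≤ 3, so at least 9 − 3 = 6 must reach 53.
Exactly 6 works: 6 values at 82 and 3 at 52 total 648; lower one of the high values by 22 (still ≥ 53) to hit 626.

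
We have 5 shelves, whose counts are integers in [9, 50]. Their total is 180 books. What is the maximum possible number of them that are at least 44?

3

Suppose k of them are at least 44. Those contribute at least 44 each and the other 5 − k at least 9 each.
So the total is at least 44k + 9(5 − k) = 45 + 35k. This must be ≤ 180, giving k ≤ 3.
k = 3 is achieved by 3 values at 44 and 2 at 9, total 150; add 30 to one value (staying below 44) to reach 180.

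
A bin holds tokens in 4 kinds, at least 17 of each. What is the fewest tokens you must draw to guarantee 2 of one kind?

In the worst case you draw 1 of each of the 4 kinds: 4 × 1 = 4.
One more forces 2 of some kind, so 4 + 1 = 5.

5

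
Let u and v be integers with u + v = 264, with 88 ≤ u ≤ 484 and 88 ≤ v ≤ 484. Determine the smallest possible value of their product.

15488

For a fixed sum, uv is smallest when u and v are as far apart as possible.
The extreme feasible split is u = 88, v = 176, giving uv = 15488.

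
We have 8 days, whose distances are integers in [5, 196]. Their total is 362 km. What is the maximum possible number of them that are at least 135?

If k of the values are ≥ 135, the total is ≥ 135k + 5(8 − k).
Setting 135k + 5(8 − k) ≤ 362 gives 130k ≤ 322, so k ≤ 2.
k = 2 is achieved by 2 values at 135 and 6 at 5, total 300; add 62 to one value (staying below 135) to reach 362.

2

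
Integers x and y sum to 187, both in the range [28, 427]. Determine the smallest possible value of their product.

Since x + y is fixed, pushing one of them to its bound minimizes the product.
The extreme feasible split is x = 28, y = 159, giving xy = 4452.

4452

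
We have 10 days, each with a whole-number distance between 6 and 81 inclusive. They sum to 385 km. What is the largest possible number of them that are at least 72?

With k values at 72 or above and the rest at least 6, the sum is at least 60 + 66k.
Since the sum is 385, we need 66k ≤ 325, i.e. k ≤ 4.
k = 4 is achieved by 4 values at 72 and 6 at 6, total 324; add 61 to one value (staying below 72) to reach 385.

4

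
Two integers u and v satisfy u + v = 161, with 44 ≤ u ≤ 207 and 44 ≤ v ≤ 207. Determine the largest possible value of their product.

6480

uv = u(161 − u) is maximized when u is as near 161/2 as the bounds allow.
Taking u = 80 and v = 81 (both in [44, 207]) gives uv = 6480.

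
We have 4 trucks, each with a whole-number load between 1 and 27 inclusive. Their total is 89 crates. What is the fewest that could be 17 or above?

3

If only k of them are at least 17, the other 4 − k are at most 16, so the total is at most k·27 + (4 − k)·16.
This must reach 89, so k·27 + (4 − k)·16 ≥ 89, giving k ≥ 3.
Exactly 3 works: 3 values at 27 and 1 at 16 total 97; lower one of the high values by 8 (still ≥ 17) to hit 89.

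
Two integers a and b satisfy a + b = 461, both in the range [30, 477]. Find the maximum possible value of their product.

53130

ab = a(461 − a) is maximized when a is as near 461/2 as the bounds allow.
Taking a = 230 and b = 231 (both in [30, 477]) gives ab = 53130.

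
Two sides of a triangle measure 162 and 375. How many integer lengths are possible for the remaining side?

The triangle inequality gives |162 − 375| < c < 162 + 375, i.e. 213 < c < 537.
So c can be any integer from 214 to 536: 323 values.

323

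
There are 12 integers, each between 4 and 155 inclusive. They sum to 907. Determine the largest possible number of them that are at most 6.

Each value at 6 or below falls at least 155 − 6 = 149 short of the ceiling 155.
The ceiling total is 12 × 155 = 1860, and we need 907, so at most ⌊(1860 − 907)/149⌋ = 6 can be that low.
k = 6 is achieved by 6 values at 6 and 6 at 155, total 966; lower one of the 155's by 59 (still > 6) to reach 907.

6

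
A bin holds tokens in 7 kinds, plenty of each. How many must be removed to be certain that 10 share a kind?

64

You could draw 9 of every kind without reaching 10 of any — 63 in all.
One more forces 10 of some kind, so 63 + 1 = 64.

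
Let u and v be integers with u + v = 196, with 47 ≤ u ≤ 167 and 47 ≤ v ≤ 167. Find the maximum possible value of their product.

9604

With u + v fixed, uv peaks when the two are closest together.
Taking u = 98 and v = 98 (both in [47, 167]) gives uv = 9604.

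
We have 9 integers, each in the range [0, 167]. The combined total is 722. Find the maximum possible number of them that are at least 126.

5

With k values at 126 or above and the rest at least 0, the sum is at least 0 + 126k.
Since the sum is 722, we need 126k ≤ 722, i.e. k ≤ 5.
k = 5 is achieved by 5 values at 126 and 4 at 0, total 630; add 92 to one value (staying below 126) to reach 722.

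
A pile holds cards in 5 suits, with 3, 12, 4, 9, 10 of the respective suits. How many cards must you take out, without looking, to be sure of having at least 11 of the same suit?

37

In the worst case you take as many as possible of each suit without reaching 11: 3 + 10 + 4 + 9 + 10 = 36.
The next one must give 11 of some suit, so 36 + 1 = 37.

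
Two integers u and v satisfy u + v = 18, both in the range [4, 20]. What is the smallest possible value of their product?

uv = u(18 − u) is concave in u, so over [4, 14] it is minimized at an endpoint.
At the endpoint u = 4, v = 18 − 4 = 14, so uv = 4 × 14 = 56.

56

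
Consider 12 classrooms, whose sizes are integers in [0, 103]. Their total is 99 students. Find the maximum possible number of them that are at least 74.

If k of the values are ≥ 74, the total is ≥ 74k + 0(12 − k).
Setting 74k + 0(12 − k) ≤ 99 gives 74k ≤ 99, so k ≤ 1.
k = 1 is achieved by 1 value at 74 and 11 at 0, total 74; add 25 to one value (staying below 74) to reach 99.

1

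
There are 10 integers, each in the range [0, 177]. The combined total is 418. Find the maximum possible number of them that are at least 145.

With k values at 145 or above and the rest at least 0, the sum is at least 0 + 145k.
Since the sum is 418, we need 145k ≤ 418, i.e. k ≤ 2.
k = 2 is achieved by 2 values at 145 and 8 at 0, total 290; add 128 to one value (staying below 145) to reach 418.

2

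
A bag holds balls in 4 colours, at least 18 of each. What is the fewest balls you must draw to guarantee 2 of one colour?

5

You could draw 1 of every colour without reaching 2 of any — 4 in all.
One more forces 2 of some colour, so 4 + 1 = 5.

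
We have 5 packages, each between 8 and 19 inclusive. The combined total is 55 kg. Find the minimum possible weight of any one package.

8

Minimizing one value means maximizing the remaining 4.
The other 4 can take up 4 × 19 = 76 ≥ 55 − 8, so one package can sit at its floor of 8.
Achievable: one at 8 and the other 4 totalling 47, which fits since 4 × 8 ≤ 47 ≤ 4 × 19.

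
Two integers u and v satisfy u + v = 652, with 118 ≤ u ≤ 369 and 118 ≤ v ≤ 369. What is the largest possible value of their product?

106276

uv = u(652 − u) is maximized when u is as near 652/2 as the bounds allow.
Taking u = 326 and v = 326 (both in [118, 369]) gives uv = 106276.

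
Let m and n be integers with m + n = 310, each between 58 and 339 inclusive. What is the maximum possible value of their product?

24025

With m + n fixed, mn peaks when the two are closest together.
Taking m = 155 and n = 155 (both in [58, 339]) gives mn = 24025.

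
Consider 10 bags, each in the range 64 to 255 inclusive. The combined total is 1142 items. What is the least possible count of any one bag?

64

To make one bag as small as possible, make the other 9 as large as possible.
The other 9 can take up 9 × 255 = 2295 ≥ 1142 − 64, so one bag can sit at its floor of 64.
Achievable: one at 64 and the other 9 totalling 1078, which fits since 9 × 64 ≤ 1078 ≤ 9 × 255.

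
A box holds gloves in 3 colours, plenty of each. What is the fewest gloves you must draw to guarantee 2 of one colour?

You could draw 1 of every colour without reaching 2 of any — 3 in all.
One more forces 2 of some colour, so 3 + 1 = 4.

4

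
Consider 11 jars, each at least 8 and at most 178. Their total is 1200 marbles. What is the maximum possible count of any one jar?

178

Maximizing one value means minimizing the remaining 10.
The other 10 contribute at least 10 × 8 = 80, leaving at most 1200 − 80 = 1120.
But each jar is capped at 178, so the maximum is 178.
Achievable: one at 178 and the other 10 totalling 1022, which fits since 10 × 8 ≤ 1022 ≤ 10 × 178.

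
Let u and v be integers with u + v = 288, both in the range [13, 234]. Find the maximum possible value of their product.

20736

For a fixed sum, the product uv is largest when u and v are as close as possible.
Taking u = 144 and v = 144 (both in [13, 234]) gives uv = 20736.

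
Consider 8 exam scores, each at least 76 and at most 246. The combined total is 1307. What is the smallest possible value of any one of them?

Minimizing one value means maximizing the remaining 7.
The other 7 can take up 7 × 246 = 1722 ≥ 1307 − 76, so one score can sit at its floor of 76.
Achievable: one at 76 and the other 7 totalling 1231, which fits since 7 × 76 ≤ 1231 ≤ 7 × 246.

76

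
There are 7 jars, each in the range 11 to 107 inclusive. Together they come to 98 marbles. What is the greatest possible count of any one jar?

Maximizing one value means minimizing the remaining 6.
The other 6 contribute at least 6 × 11 = 66, leaving at most 98 − 66 = 32.
Since 32 ≤ 107, this is achievable: one at 32 and 6 at 11.

32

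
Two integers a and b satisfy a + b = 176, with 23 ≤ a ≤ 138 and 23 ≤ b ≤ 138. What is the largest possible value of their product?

For a fixed sum, the product ab is largest when a and b are as close as possible.
Taking a = 88 and b = 88 (both in [23, 138]) gives ab = 7744.

7744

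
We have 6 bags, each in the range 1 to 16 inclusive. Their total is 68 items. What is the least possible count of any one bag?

1

To make one bag as small as possible, make the other 5 as large as possible.
The other 5 can take up 5 × 16 = 80 ≥ 68 − 1, so one bag can sit at its floor of 1.
Achievable: one at 1 and the other 5 totalling 67, which fits since 5 × 1 ≤ 67 ≤ 5 × 16.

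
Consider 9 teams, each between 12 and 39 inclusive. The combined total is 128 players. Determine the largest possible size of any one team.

Maximizing one value means minimizing the remaining 8.
The other 8 contribute at least 8 × 12 = 96, leaving at most 128 − 96 = 32.
Since 32 ≤ 39, this is achievable: one at 32 and 8 at 12.

32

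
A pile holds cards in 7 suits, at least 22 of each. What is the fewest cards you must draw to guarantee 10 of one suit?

In the worst case you draw 9 of each of the 7 suits: 7 × 9 = 63.
One more forces 10 of some suit, so 63 + 1 = 64.

64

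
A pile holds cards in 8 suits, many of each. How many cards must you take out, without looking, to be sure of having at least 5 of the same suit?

In the worst case you draw 4 of each of the 8 suits: 8 × 4 = 32.
One more forces 5 of some suit, so 32 + 1 = 33.

33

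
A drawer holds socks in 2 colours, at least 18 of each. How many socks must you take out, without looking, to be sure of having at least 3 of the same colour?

5

In the worst case you draw 2 of each of the 2 colours: 2 × 2 = 4.
One more forces 3 of some colour, so 4 + 1 = 5.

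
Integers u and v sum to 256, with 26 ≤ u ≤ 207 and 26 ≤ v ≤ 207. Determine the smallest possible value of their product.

uv = u(256 − u) is concave in u, so over [49, 207] it is minimized at an endpoint.
The extreme feasible split is u = 49, v = 207, giving uv = 10143.

10143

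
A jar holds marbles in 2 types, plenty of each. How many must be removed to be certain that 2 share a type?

3

You could draw 1 of every type without reaching 2 of any — 2 in all.
One more forces 2 of some type, so 2 + 1 = 3.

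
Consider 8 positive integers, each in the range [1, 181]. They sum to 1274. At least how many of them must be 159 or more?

Suppose at most 8 − j of them reach 159; then j values are ≤ 158 and the rest ≤ 181.
The total is then ≤ 158·j + 181·(8 − j) = 1448 − 23j. For this to be ≥ 1274 we need j ≤ 7, so at least 8 − 7 = 1 must reach 159.
Exactly 1 works: 1 value at 181 and 7 at 158 total 1287; lower one of the high values by 13 (still ≥ 159) to hit 1274.

1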